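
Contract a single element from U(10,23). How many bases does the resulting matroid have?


Contracting e from U(10,23) gives U(9,22).
Bases of U(9,22) = C(22,9) = 22! / (9! * 13!) = 497420.

497420


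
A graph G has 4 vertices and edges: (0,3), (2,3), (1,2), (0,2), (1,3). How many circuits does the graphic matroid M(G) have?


A circuit in a graphic matroid = edge set of a simple cycle.
G has 4 vertices and 5 edges.
Enumerating all minimal edge subsets forming cycles...
Total circuits found: 3.

3


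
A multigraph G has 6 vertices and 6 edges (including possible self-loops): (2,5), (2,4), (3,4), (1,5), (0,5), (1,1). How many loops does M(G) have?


In a graphic matroid, a loop is a self-loop edge (u,u) with rank 0.
Examining all 6 edges for self-loops...
Self-loops found: (1,1)
Number of loops = 1.

1


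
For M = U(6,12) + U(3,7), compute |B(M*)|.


(M1+M2)* = M1* + M2*.
M1* = U(6,12), bases: C(12,6) = 924.
M2* = U(4,7), bases: C(7,4) = 35.
|B(M*)| = 924 * 35 = 32340.

32340


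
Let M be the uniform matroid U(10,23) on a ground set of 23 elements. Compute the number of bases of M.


Bases of U(10,23) are all 10-element subsets of the 23-element ground set.
Number of bases = C(23,10).
C(23,10) = 1144066.

1144066


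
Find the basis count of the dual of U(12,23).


The dual of U(r,n) is U(n-r, n) = U(11,23).
Bases of U(11,23) are all (11)-element subsets.
|B(M*)| = (23 choose 11) = 1352078.

1352078


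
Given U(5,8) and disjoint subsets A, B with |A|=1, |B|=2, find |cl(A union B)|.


|A union B| = 1 + 2 = 3 (disjoint).
In U(5,8), cl(S) = S if |S| < 5, else cl(S) = E.
Since 3 < 5, cl(A union B) = A union B.
|cl(A union B)| = 3.

3


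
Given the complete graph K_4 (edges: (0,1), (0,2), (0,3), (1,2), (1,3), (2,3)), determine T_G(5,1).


T(K_4; x,y) = x^3 + 3x^2 + 4xy + 2x + y^3 + 3y^2 + 2y.
Substituting x=5, y=1:
= 125 + 75 + 20 + 10 + 1 + 3 + 2
= 236.

236


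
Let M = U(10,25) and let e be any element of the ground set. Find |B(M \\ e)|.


Deleting e from U(10,25) gives U(10,24) since n > r.
Bases of U(10,24) = C(24,10) = 24! / (10! * 14!) = 1961256.

1961256


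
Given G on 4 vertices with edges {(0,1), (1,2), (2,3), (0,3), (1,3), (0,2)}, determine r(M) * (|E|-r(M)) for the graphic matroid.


r(M) = |V| - c = 4 - 1 = 3.
nullity = |E| - r(M) = 6 - 3 = 3.
Product = 3 * 3 = 9.

9


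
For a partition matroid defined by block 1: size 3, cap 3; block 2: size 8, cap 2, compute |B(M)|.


A basis picks exactly ci elements from block i.
Number of bases = product of C(|Si|, ci).
= C(3,3) * C(8,2)
= 1 * 28
= 28.

28


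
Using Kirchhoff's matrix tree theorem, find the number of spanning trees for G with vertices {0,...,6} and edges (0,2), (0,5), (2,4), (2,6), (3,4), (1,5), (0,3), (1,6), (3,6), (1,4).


By Kirchhoff's matrix tree theorem, the number of spanning trees equals
the determinant of any cofactor of the Laplacian matrix L.
G has 7 vertices and 10 edges.
Computing the (6 x 6) cofactor determinant gives 117.

117


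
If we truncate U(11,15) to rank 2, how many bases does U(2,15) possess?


Truncating U(11,15) to rank 2 gives U(2,15).
Bases of U(2,15) are all 2-element subsets of 15 elements.
Number of bases = C(15,2) = 15! / (2! * 13!) = 105.

105


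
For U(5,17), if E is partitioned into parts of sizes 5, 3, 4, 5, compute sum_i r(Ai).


r(Ai) = min(|Ai|, 5) for each part.
Sum = min(5,5) + min(3,5) + min(4,5) + min(5,5)
    = 5 + 3 + 4 + 5
    = 17.

17


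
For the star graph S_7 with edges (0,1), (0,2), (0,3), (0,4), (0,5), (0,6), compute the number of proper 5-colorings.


P(tree, k) = k * (k-1)^(6) for any tree on 7 vertices.
P(5) = 5 * 4^6 = 5 * 4096 = 20480.

20480


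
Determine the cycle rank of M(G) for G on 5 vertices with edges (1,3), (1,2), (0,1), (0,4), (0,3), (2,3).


Cycle rank (nullity) = |E| - r(M) = |E| - (|V| - c).
|E| = 6, |V| = 5, c = 1.
Nullity = 6 - (5 - 1) = 6 - 4 = 2.

2


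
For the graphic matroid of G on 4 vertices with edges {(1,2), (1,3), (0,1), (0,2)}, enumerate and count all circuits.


A circuit in a graphic matroid = edge set of a simple cycle.
G has 4 vertices and 4 edges.
Enumerating all minimal edge subsets forming cycles...
Total circuits found: 1.

1


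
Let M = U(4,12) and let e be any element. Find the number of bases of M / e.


Contracting e from U(4,12) gives U(3,11).
Bases of U(3,11) = C(11,3) = 11! / (3! * 8!) = 165.

165


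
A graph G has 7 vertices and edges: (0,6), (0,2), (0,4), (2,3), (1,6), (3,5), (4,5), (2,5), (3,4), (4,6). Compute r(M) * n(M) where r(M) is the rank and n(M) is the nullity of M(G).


r(M) = |V| - c = 7 - 1 = 6.
nullity = |E| - r(M) = 10 - 6 = 4.
Product = 6 * 4 = 24.

24


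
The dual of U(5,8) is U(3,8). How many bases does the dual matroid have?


The dual of U(r,n) is U(n-r, n) = U(3,8).
Bases of U(3,8) are all (3)-element subsets.
|B(M*)| = C(8,3) = (8 * 7 * 6) / (1 * 2 * 3) = 56.

56


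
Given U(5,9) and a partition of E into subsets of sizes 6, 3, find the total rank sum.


r(Ai) = min(|Ai|, 5) for each part.
Sum = min(6,5) + min(3,5)
    = 5 + 3
    = 8.

8


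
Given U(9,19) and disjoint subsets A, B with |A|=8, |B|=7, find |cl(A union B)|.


|A union B| = 8 + 7 = 15 (disjoint).
In U(9,19), cl(S) = S if |S| < 9, else cl(S) = E.
Since 15 >= 9, cl(A union B) = E.
|cl(A union B)| = 19.

19


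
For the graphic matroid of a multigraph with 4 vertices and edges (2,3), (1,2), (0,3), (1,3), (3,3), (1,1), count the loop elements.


In a graphic matroid, a loop is a self-loop edge (u,u) with rank 0.
Examining all 6 edges for self-loops...
Self-loops found: (3,3), (1,1)
Number of loops = 2.

2


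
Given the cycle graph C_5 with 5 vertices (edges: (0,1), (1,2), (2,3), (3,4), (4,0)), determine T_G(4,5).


T(C_5; x,y) = x + x^2 + ... + x^(4) + y.
T(4,5) = 4^1 + 4^2 + 4^3 + 4^4 + 5
= 4 + 16 + 64 + 256 + 5
= 345.

345


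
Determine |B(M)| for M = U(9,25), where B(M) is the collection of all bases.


Bases of U(9,25) are all 9-element subsets of the 25-element ground set.
Number of bases = C(25,9).
C(25,9) = 25! / (9! * 16!) = 2042975.

2042975


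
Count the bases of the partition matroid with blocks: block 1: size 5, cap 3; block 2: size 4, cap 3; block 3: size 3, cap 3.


A basis picks exactly ci elements from block i.
Number of bases = product of C(|Si|, ci).
= C(5,3) * C(4,3) * C(3,3)
= 10 * 4 * 1
= 40.

40


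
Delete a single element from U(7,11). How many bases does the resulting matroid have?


Deleting e from U(7,11) gives U(7,10) since n > r.
Bases of U(7,10) = C(10,7) = 120.

120


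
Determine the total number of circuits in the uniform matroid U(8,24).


In U(8,24), circuits are the (9)-element subsets.
Any set of 9 elements is dependent, and removing any one element gives
an independent set of size 8, so it is a minimal dependent set.
Number of circuits = (24 choose 9) = 1307504.

1307504


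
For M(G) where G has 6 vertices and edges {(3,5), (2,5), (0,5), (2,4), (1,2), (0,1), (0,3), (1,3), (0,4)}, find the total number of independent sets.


An independent set in a graphic matroid is an acyclic edge subset.
G has 6 vertices and 9 edges.
Enumerate all 2^9 = 512 subsets, checking for acyclicity.
Total independent sets = 306.

306


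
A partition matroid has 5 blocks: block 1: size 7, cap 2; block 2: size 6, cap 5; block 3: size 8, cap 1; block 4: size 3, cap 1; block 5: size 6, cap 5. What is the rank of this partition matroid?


Rank of a partition matroid = sum of min(|Si|, ci) for each block.
= min(7,2) + min(6,5) + min(8,1) + min(3,1) + min(6,5)
= 2 + 5 + 1 + 1 + 5
= 14.

14


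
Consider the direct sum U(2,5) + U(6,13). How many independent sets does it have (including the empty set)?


For a direct sum, |I(M1+M2)| = |I(M1)| * |I(M2)|.
|I(U(2,5))| = sum C(5,k) for k=0..2 = 16.
|I(U(6,13))| = sum C(13,k) for k=0..6 = 4096.
Total = 16 * 4096 = 65536.

65536


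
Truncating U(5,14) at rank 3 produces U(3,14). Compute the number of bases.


Truncating U(5,14) to rank 3 gives U(3,14).
Bases of U(3,14) are all 3-element subsets of 14 elements.
Number of bases = (14 choose 3) = 364.

364


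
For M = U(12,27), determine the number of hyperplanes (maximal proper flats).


Hyperplanes of U(12,27) are flats of rank 11.
In a uniform matroid, these are exactly the (11)-element subsets.
Count = (27 choose 11) = 13037895.

13037895


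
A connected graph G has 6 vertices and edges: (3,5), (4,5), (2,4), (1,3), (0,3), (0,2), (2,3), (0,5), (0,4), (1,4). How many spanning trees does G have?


By Kirchhoff's matrix tree theorem, the number of spanning trees equals
the determinant of any cofactor of the Laplacian matrix L.
G has 6 vertices and 10 edges.
Computing the (5 x 5) cofactor determinant gives 120.

120


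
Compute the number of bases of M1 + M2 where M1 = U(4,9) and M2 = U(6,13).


Bases of a direct sum M1 + M2: |B| = |B(M1)| * |B(M2)|.
|B(U(4,9))| = C(9,4) = 126.
|B(U(6,13))| = C(13,6) = 1716.
Total bases = 126 * 1716 = 216216.

216216


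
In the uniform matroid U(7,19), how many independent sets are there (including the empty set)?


Independent sets of U(7,19) are all subsets of size <= 7.
Count = (19 choose 0) + (19 choose 1) + (19 choose 2) + (19 choose 3) + (19 choose 4) + (19 choose 5) + (19 choose 6) + (19 choose 7)
     = 1 + 19 + 171 + 969 + 3876 + 11628 + 27132 + 50388
     = 94184.

94184


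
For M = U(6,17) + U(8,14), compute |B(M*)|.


(M1+M2)* = M1* + M2*.
M1* = U(11,17), bases: C(17,11) = 12376.
M2* = U(6,14), bases: C(14,6) = 3003.
|B(M*)| = 12376 * 3003 = 37165128.

37165128


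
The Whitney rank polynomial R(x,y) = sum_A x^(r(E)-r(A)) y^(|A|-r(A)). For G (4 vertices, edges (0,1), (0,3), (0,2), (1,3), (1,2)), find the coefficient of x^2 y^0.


R(x,y) = sum over A in 2^E of x^(r(E)-r(A)) * y^(|A|-r(A)).
G has 4 vertices, 5 edges. r(E) = 3.
Enumerate all 2^5 = 32 subsets.
Count subsets with r(E)-r(A)=2 and |A|-r(A)=0: 5.

5


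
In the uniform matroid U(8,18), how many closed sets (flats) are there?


Flats of U(8,18): every subset of size < 8 is a flat, plus E itself.
Count = C(18,0) + C(18,1) + C(18,2) + C(18,3) + C(18,4) + C(18,5) + C(18,6) + C(18,7) + 1
     = 1 + 18 + 153 + 816 + 3060 + 8568 + 18564 + 31824 + 1
     = 63005.

63005


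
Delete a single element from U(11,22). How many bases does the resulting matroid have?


Deleting e from U(11,22) gives U(11,21) since n > r.
Bases of U(11,21) = C(21,11) = 21! / (11! * 10!) = 352716.

352716


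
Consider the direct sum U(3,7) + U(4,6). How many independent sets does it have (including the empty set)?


For a direct sum, |I(M1+M2)| = |I(M1)| * |I(M2)|.
|I(U(3,7))| = sum C(7,k) for k=0..3 = 64.
|I(U(4,6))| = sum C(6,k) for k=0..4 = 57.
Total = 64 * 57 = 3648.

3648


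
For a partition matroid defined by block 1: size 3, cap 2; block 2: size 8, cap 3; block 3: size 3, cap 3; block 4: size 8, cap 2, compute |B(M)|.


A basis picks exactly ci elements from block i.
Number of bases = product of C(|Si|, ci).
= C(3,2) * C(8,3) * C(3,3) * C(8,2)
= 3 * 56 * 1 * 28
= 4704.

4704


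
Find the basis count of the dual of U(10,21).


The dual of U(r,n) is U(n-r, n) = U(11,21).
Bases of U(11,21) are all (11)-element subsets.
|B(M*)| = (21 choose 11) = 352716.

352716


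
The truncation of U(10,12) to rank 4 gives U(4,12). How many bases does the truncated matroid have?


Truncating U(10,12) to rank 4 gives U(4,12).
Bases of U(4,12) are all 4-element subsets of 12 elements.
Number of bases = C(12,4) = (12 * 11 * 10 * 9) / (1 * 2 * 3 * 4) = 495.

495


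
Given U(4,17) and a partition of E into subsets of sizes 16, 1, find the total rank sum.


r(Ai) = min(|Ai|, 4) for each part.
Sum = min(16,4) + min(1,4)
    = 4 + 1
    = 5.

5


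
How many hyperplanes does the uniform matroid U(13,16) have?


Hyperplanes of U(13,16) are flats of rank 12.
In a uniform matroid, these are exactly the (12)-element subsets.
Count = C(16,12) = 1820.

1820


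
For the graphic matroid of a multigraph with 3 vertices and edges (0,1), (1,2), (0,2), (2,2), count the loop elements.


In a graphic matroid, a loop is a self-loop edge (u,u) with rank 0.
Examining all 4 edges for self-loops...
Self-loops found: (2,2)
Number of loops = 1.

1


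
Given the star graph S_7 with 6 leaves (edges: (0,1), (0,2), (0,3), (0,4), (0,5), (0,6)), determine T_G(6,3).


A star on 7 vertices is a tree with 6 edges.
T(x,y) = x^(6) for any tree.
T(6,3) = 6^6 = 46656.

46656


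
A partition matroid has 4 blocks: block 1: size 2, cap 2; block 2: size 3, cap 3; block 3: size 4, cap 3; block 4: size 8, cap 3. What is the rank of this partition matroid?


Rank of a partition matroid = sum of min(|Si|, ci) for each block.
= min(2,2) + min(3,3) + min(4,3) + min(8,3)
= 2 + 3 + 3 + 3
= 11.

11


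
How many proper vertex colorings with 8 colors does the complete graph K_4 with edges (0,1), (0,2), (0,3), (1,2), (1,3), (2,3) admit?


P(K_4, k) = k(k-1)(k-2)...(k-3).
P(8) = (8) * (7) * (6) * (5) = 1680.

1680


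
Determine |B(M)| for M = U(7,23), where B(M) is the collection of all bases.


Bases of U(7,23) are all 7-element subsets of the 23-element ground set.
Number of bases = C(23,7).
C(23,7) = 245157.

245157


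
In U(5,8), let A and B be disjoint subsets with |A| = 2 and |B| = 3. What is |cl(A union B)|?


|A union B| = 2 + 3 = 5 (disjoint).
In U(5,8), cl(S) = S if |S| < 5, else cl(S) = E.
Since 5 >= 5, cl(A union B) = E.
|cl(A union B)| = 8.

8


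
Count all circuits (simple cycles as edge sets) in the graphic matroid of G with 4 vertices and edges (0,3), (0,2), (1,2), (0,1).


A circuit in a graphic matroid = edge set of a simple cycle.
G has 4 vertices and 4 edges.
Enumerating all minimal edge subsets forming cycles...
Total circuits found: 1.

1


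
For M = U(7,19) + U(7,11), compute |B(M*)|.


(M1+M2)* = M1* + M2*.
M1* = U(12,19), bases: C(19,12) = 50388.
M2* = U(4,11), bases: C(11,4) = 330.
|B(M*)| = 50388 * 330 = 16628040.

16628040


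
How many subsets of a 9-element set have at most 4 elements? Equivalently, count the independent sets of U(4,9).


Independent sets of U(4,9) are all subsets of size <= 4.
Count = C(9,0) + C(9,1) + C(9,2) + C(9,3) + C(9,4)
     = 1 + 9 + 36 + 84 + 126
     = 256.

256


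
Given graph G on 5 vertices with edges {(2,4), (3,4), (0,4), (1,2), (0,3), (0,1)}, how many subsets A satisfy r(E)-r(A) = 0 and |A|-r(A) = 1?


R(x,y) = sum over A in 2^E of x^(r(E)-r(A)) * y^(|A|-r(A)).
G has 5 vertices, 6 edges. r(E) = 4.
Enumerate all 2^6 = 64 subsets.
Count subsets with r(E)-r(A)=0 and |A|-r(A)=1: 6.

6


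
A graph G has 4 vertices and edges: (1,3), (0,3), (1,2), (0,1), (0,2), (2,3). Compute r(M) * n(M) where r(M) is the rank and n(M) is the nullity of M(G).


r(M) = |V| - c = 4 - 1 = 3.
nullity = |E| - r(M) = 6 - 3 = 3.
Product = 3 * 3 = 9.

9


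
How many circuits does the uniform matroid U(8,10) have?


In U(8,10), circuits are the (9)-element subsets.
Any set of 9 elements is dependent, and removing any one element gives
an independent set of size 8, so it is a minimal dependent set.
Number of circuits = (10 choose 9) = 10.

10


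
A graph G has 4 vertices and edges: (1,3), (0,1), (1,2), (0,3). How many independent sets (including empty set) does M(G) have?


An independent set in a graphic matroid is an acyclic edge subset.
G has 4 vertices and 4 edges.
Enumerate all 2^4 = 16 subsets, checking for acyclicity.
Total independent sets = 14.

14


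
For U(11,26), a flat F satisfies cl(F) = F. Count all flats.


Flats of U(11,26): every subset of size < 11 is a flat, plus E itself.
Count = (26 choose 0) + (26 choose 1) + (26 choose 2) + (26 choose 3) + (26 choose 4) + (26 choose 5) + (26 choose 6) + (26 choose 7) + (26 choose 8) + (26 choose 9) + (26 choose 10) + 1
     = 1 + 26 + 325 + 2600 + 14950 + 65780 + 230230 + 657800 + 1562275 + 3124550 + 5311735 + 1
     = 10970273.

10970273


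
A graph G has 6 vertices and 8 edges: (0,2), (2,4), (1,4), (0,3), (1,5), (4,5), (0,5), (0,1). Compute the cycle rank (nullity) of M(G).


Cycle rank (nullity) = |E| - r(M) = |E| - (|V| - c).
|E| = 8, |V| = 6, c = 1.
Nullity = 8 - (6 - 1) = 8 - 5 = 3.

3


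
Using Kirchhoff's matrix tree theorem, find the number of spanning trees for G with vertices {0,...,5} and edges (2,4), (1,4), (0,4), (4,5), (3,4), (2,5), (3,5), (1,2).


By Kirchhoff's matrix tree theorem, the number of spanning trees equals
the determinant of any cofactor of the Laplacian matrix L.
G has 6 vertices and 8 edges.
Computing the (5 x 5) cofactor determinant gives 21.

21


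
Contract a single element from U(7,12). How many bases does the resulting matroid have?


Contracting e from U(7,12) gives U(6,11).
Bases of U(6,11) = C(11,6) = 462.

462


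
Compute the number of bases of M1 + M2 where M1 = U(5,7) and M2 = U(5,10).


Bases of a direct sum M1 + M2: |B| = |B(M1)| * |B(M2)|.
|B(U(5,7))| = C(7,5) = 21.
|B(U(5,10))| = C(10,5) = 252.
Total bases = 21 * 252 = 5292.

5292


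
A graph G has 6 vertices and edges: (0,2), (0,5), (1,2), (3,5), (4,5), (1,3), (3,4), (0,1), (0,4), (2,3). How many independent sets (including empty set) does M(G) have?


An independent set in a graphic matroid is an acyclic edge subset.
G has 6 vertices and 10 edges.
Enumerate all 2^10 = 1024 subsets, checking for acyclicity.
Total independent sets = 476.

476


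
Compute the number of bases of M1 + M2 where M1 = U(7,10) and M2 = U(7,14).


Bases of a direct sum M1 + M2: |B| = |B(M1)| * |B(M2)|.
|B(U(7,10))| = C(10,7) = 120.
|B(U(7,14))| = C(14,7) = 3432.
Total bases = 120 * 3432 = 411840.

411840


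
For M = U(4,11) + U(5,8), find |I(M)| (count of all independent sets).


For a direct sum, |I(M1+M2)| = |I(M1)| * |I(M2)|.
|I(U(4,11))| = sum C(11,k) for k=0..4 = 562.
|I(U(5,8))| = sum C(8,k) for k=0..5 = 219.
Total = 562 * 219 = 123078.

123078


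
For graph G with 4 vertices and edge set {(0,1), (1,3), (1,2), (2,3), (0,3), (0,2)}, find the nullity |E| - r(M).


Cycle rank (nullity) = |E| - r(M) = |E| - (|V| - c).
|E| = 6, |V| = 4, c = 1.
Nullity = 6 - (4 - 1) = 6 - 3 = 3.

3


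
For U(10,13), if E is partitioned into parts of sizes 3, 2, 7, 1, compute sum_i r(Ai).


r(Ai) = min(|Ai|, 10) for each part.
Sum = min(3,10) + min(2,10) + min(7,10) + min(1,10)
    = 3 + 2 + 7 + 1
    = 13.

13


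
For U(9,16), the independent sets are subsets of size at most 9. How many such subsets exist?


Independent sets of U(9,16) are all subsets of size <= 9.
Count = C(16,0) + C(16,1) + C(16,2) + C(16,3) + C(16,4) + C(16,5) + C(16,6) + C(16,7) + C(16,8) + C(16,9)
     = 1 + 16 + 120 + 560 + 1820 + 4368 + 8008 + 11440 + 12870 + 11440
     = 50643.

50643


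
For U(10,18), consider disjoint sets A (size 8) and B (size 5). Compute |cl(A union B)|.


|A union B| = 8 + 5 = 13 (disjoint).
In U(10,18), cl(S) = S if |S| < 10, else cl(S) = E.
Since 13 >= 10, cl(A union B) = E.
|cl(A union B)| = 18.

18


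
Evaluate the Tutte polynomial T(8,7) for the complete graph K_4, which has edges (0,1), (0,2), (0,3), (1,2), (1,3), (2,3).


T(K_4; x,y) = x^3 + 3x^2 + 4xy + 2x + y^3 + 3y^2 + 2y.
Substituting x=8, y=7:
= 512 + 192 + 224 + 16 + 343 + 147 + 14
= 1448.

1448


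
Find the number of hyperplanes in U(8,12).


Hyperplanes of U(8,12) are flats of rank 7.
In a uniform matroid, these are exactly the (7)-element subsets.
Count = C(12,7) = 12! / (7! * 5!) = 792.

792


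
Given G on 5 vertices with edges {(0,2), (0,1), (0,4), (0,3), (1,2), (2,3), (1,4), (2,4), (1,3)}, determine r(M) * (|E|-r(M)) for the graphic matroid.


r(M) = |V| - c = 5 - 1 = 4.
nullity = |E| - r(M) = 9 - 4 = 5.
Product = 4 * 5 = 20.

20


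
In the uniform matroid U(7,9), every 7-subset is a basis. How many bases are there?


Bases of U(7,9) are all 7-element subsets of the 9-element ground set.
Number of bases = C(9,7).
C(9,7) = 36.

36


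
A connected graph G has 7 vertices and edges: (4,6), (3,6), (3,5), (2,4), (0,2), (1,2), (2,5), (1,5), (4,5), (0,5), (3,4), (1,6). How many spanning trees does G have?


By Kirchhoff's matrix tree theorem, the number of spanning trees equals
the determinant of any cofactor of the Laplacian matrix L.
G has 7 vertices and 12 edges.
Computing the (6 x 6) cofactor determinant gives 321.

321


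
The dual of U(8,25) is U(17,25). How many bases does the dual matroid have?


The dual of U(r,n) is U(n-r, n) = U(17,25).
Bases of U(17,25) are all (17)-element subsets.
|B(M*)| = C(25,17) = 1081575.

1081575


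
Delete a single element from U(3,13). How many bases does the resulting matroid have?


Deleting e from U(3,13) gives U(3,12) since n > r.
Bases of U(3,12) = C(12,3) = (12 * 11 * 10) / (1 * 2 * 3) = 220.

220


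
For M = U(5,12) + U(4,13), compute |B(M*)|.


(M1+M2)* = M1* + M2*.
M1* = U(7,12), bases: C(12,7) = 792.
M2* = U(9,13), bases: C(13,9) = 715.
|B(M*)| = 792 * 715 = 566280.

566280


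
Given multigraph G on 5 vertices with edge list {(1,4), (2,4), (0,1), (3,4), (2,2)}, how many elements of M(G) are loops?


In a graphic matroid, a loop is a self-loop edge (u,u) with rank 0.
Examining all 5 edges for self-loops...
Self-loops found: (2,2)
Number of loops = 1.

1


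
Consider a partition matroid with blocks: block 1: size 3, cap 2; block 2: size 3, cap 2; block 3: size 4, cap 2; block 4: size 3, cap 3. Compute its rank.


Rank of a partition matroid = sum of min(|Si|, ci) for each block.
= min(3,2) + min(3,2) + min(4,2) + min(3,3)
= 2 + 2 + 2 + 3
= 9.

9


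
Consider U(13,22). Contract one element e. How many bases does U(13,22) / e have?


Contracting e from U(13,22) gives U(12,21).
Bases of U(12,21) = C(21,12) = 21! / (12! * 9!) = 293930.

293930


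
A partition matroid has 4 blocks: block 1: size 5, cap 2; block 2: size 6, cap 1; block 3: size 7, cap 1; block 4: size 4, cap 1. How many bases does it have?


A basis picks exactly ci elements from block i.
Number of bases = product of C(|Si|, ci).
= C(5,2) * C(6,1) * C(7,1) * C(4,1)
= 10 * 6 * 7 * 4
= 1680.

1680


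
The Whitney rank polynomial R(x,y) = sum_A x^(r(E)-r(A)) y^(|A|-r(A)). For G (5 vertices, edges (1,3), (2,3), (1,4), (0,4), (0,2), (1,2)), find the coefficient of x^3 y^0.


R(x,y) = sum over A in 2^E of x^(r(E)-r(A)) * y^(|A|-r(A)).
G has 5 vertices, 6 edges. r(E) = 4.
Enumerate all 2^6 = 64 subsets.
Count subsets with r(E)-r(A)=3 and |A|-r(A)=0: 6.

6


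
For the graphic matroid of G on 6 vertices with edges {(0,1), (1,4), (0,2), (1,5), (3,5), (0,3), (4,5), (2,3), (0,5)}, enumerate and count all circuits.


A circuit in a graphic matroid = edge set of a simple cycle.
G has 6 vertices and 9 edges.
Enumerating all minimal edge subsets forming cycles...
Total circuits found: 10.

10


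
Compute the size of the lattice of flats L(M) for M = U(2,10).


Flats of U(2,10): every subset of size < 2 is a flat, plus E itself.
Count = C(10,0) + C(10,1) + 1
     = 1 + 10 + 1
     = 12.

12


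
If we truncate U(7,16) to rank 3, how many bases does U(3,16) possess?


Truncating U(7,16) to rank 3 gives U(3,16).
Bases of U(3,16) are all 3-element subsets of 16 elements.
Number of bases = C(16,3) = 16! / (3! * 13!) = 560.

560


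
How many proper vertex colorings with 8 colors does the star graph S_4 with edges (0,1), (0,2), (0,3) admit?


P(tree, k) = k * (k-1)^(3) for any tree on 4 vertices.
P(8) = 8 * 7^3 = 8 * 343 = 2744.

2744


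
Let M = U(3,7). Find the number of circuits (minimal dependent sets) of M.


In U(3,7), circuits are the (4)-element subsets.
Any set of 4 elements is dependent, and removing any one element gives
an independent set of size 3, so it is a minimal dependent set.
Number of circuits = (7 choose 4) = 35.

35


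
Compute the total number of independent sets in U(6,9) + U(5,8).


For a direct sum, |I(M1+M2)| = |I(M1)| * |I(M2)|.
|I(U(6,9))| = sum C(9,k) for k=0..6 = 466.
|I(U(5,8))| = sum C(8,k) for k=0..5 = 219.
Total = 466 * 219 = 102054.

102054


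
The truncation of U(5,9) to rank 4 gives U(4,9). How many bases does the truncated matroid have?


Truncating U(5,9) to rank 4 gives U(4,9).
Bases of U(4,9) are all 4-element subsets of 9 elements.
Number of bases = C(9,4) = (9 * 8 * 7 * 6) / (1 * 2 * 3 * 4) = 126.

126


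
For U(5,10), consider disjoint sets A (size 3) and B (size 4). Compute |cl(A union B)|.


|A union B| = 3 + 4 = 7 (disjoint).
In U(5,10), cl(S) = S if |S| < 5, else cl(S) = E.
Since 7 >= 5, cl(A union B) = E.
|cl(A union B)| = 10.

10


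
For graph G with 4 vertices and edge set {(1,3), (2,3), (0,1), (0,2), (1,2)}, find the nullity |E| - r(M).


Cycle rank (nullity) = |E| - r(M) = |E| - (|V| - c).
|E| = 5, |V| = 4, c = 1.
Nullity = 5 - (4 - 1) = 5 - 3 = 2.

2


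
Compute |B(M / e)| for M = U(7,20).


Contracting e from U(7,20) gives U(6,19).
Bases of U(6,19) = C(19,6) = 19! / (6! * 13!) = 27132.

27132


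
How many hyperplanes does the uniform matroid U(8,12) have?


Hyperplanes of U(8,12) are flats of rank 7.
In a uniform matroid, these are exactly the (7)-element subsets.
Count = (12 choose 7) = 792.

792


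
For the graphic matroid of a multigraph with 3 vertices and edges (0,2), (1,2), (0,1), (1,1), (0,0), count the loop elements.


In a graphic matroid, a loop is a self-loop edge (u,u) with rank 0.
Examining all 5 edges for self-loops...
Self-loops found: (1,1), (0,0)
Number of loops = 2.

2


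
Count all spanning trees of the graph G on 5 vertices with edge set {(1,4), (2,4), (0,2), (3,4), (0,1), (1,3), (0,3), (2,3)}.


By Kirchhoff's matrix tree theorem, the number of spanning trees equals
the determinant of any cofactor of the Laplacian matrix L.
G has 5 vertices and 8 edges.
Computing the (4 x 4) cofactor determinant gives 45.

45


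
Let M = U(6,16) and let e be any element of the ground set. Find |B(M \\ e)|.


Deleting e from U(6,16) gives U(6,15) since n > r.
Bases of U(6,15) = (15 choose 6) = 5005.

5005


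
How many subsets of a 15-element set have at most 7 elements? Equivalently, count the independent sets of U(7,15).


Independent sets of U(7,15) are all subsets of size <= 7.
Count = (15 choose 0) + (15 choose 1) + (15 choose 2) + (15 choose 3) + (15 choose 4) + (15 choose 5) + (15 choose 6) + (15 choose 7)
     = 1 + 15 + 105 + 455 + 1365 + 3003 + 5005 + 6435
     = 16384.

16384


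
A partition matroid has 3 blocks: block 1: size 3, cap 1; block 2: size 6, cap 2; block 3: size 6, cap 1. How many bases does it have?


A basis picks exactly ci elements from block i.
Number of bases = product of C(|Si|, ci).
= C(3,1) * C(6,2) * C(6,1)
= 3 * 15 * 6
= 270.

270


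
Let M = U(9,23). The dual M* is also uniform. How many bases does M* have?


The dual of U(r,n) is U(n-r, n) = U(14,23).
Bases of U(14,23) are all (14)-element subsets.
|B(M*)| = C(23,14) = 817190.

817190


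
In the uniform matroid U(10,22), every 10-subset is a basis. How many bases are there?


Bases of U(10,22) are all 10-element subsets of the 22-element ground set.
Number of bases = C(22,10).
(22 choose 10) = 646646.

646646


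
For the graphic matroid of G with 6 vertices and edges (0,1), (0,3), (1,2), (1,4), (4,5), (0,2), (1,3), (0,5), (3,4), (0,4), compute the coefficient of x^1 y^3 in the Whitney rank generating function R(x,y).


R(x,y) = sum over A in 2^E of x^(r(E)-r(A)) * y^(|A|-r(A)).
G has 6 vertices, 10 edges. r(E) = 5.
Enumerate all 2^10 = 1024 subsets.
Count subsets with r(E)-r(A)=1 and |A|-r(A)=3: 17.

17


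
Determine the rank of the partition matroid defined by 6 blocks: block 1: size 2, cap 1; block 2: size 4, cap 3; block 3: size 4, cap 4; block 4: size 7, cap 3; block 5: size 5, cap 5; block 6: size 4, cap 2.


Rank of a partition matroid = sum of min(|Si|, ci) for each block.
= min(2,1) + min(4,3) + min(4,4) + min(7,3) + min(5,5) + min(4,2)
= 1 + 3 + 4 + 3 + 5 + 2
= 18.

18


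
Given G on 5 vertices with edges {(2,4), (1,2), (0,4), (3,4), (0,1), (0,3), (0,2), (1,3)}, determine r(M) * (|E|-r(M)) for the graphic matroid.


r(M) = |V| - c = 5 - 1 = 4.
nullity = |E| - r(M) = 8 - 4 = 4.
Product = 4 * 4 = 16.

16


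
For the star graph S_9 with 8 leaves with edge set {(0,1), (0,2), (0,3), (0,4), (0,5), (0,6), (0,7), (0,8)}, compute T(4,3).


A star on 9 vertices is a tree with 8 edges.
T(x,y) = x^(8) for any tree.
T(4,3) = 4^8 = 65536.

65536


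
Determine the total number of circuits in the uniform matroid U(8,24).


In U(8,24), circuits are the (9)-element subsets.
Any set of 9 elements is dependent, and removing any one element gives
an independent set of size 8, so it is a minimal dependent set.
Number of circuits = C(24,9) = 24! / (9! * 15!) = 1307504.

1307504


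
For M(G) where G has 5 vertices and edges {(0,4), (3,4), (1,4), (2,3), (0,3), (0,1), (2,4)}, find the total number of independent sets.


An independent set in a graphic matroid is an acyclic edge subset.
G has 5 vertices and 7 edges.
Enumerate all 2^7 = 128 subsets, checking for acyclicity.
Total independent sets = 82.

82


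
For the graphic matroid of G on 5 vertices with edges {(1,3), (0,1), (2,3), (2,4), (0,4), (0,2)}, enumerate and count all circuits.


A circuit in a graphic matroid = edge set of a simple cycle.
G has 5 vertices and 6 edges.
Enumerating all minimal edge subsets forming cycles...
Total circuits found: 3.

3


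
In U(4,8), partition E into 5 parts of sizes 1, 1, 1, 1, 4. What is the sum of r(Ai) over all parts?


r(Ai) = min(|Ai|, 4) for each part.
Sum = min(1,4) + min(1,4) + min(1,4) + min(1,4) + min(4,4)
    = 1 + 1 + 1 + 1 + 4
    = 8.

8


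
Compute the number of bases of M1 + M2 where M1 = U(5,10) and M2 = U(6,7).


Bases of a direct sum M1 + M2: |B| = |B(M1)| * |B(M2)|.
|B(U(5,10))| = C(10,5) = 252.
|B(U(6,7))| = C(7,6) = 7.
Total bases = 252 * 7 = 1764.

1764


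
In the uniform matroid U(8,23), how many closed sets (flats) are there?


Flats of U(8,23): every subset of size < 8 is a flat, plus E itself.
Count = (23 choose 0) + (23 choose 1) + (23 choose 2) + (23 choose 3) + (23 choose 4) + (23 choose 5) + (23 choose 6) + (23 choose 7) + 1
     = 1 + 23 + 253 + 1771 + 8855 + 33649 + 100947 + 245157 + 1
     = 390657.

390657


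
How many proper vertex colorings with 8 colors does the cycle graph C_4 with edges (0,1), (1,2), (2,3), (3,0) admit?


P(C_4, k) = (k-1)^4 + (-1)^4*(k-1).
P(8) = (7)^4 + 7
= 2401 + 7 = 2408.

2408


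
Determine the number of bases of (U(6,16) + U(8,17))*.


(M1+M2)* = M1* + M2*.
M1* = U(10,16), bases: C(16,10) = 8008.
M2* = U(9,17), bases: C(17,9) = 24310.
|B(M*)| = 8008 * 24310 = 194674480.

194674480


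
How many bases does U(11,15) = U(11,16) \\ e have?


Deleting e from U(11,16) gives U(11,15) since n > r.
Bases of U(11,15) = C(15,11) = 15! / (11! * 4!) = 1365.

1365


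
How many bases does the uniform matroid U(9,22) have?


Bases of U(9,22) are all 9-element subsets of the 22-element ground set.
Number of bases = C(22,9).
(22 choose 9) = 497420.

497420


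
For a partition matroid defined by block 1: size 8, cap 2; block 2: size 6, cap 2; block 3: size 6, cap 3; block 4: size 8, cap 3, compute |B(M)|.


A basis picks exactly ci elements from block i.
Number of bases = product of C(|Si|, ci).
= C(8,2) * C(6,2) * C(6,3) * C(8,3)
= 28 * 15 * 20 * 56
= 470400.

470400


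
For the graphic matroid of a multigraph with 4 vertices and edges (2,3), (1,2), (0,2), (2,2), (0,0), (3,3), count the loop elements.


In a graphic matroid, a loop is a self-loop edge (u,u) with rank 0.
Examining all 6 edges for self-loops...
Self-loops found: (2,2), (0,0), (3,3)
Number of loops = 3.

3


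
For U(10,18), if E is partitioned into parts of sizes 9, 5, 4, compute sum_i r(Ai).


r(Ai) = min(|Ai|, 10) for each part.
Sum = min(9,10) + min(5,10) + min(4,10)
    = 9 + 5 + 4
    = 18.

18


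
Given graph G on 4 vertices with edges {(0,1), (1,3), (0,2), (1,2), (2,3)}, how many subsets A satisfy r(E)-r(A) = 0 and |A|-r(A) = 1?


R(x,y) = sum over A in 2^E of x^(r(E)-r(A)) * y^(|A|-r(A)).
G has 4 vertices, 5 edges. r(E) = 3.
Enumerate all 2^5 = 32 subsets.
Count subsets with r(E)-r(A)=0 and |A|-r(A)=1: 5.

5


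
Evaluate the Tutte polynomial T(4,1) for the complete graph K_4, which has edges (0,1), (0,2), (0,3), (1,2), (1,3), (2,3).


T(K_4; x,y) = x^3 + 3x^2 + 4xy + 2x + y^3 + 3y^2 + 2y.
Substituting x=4, y=1:
= 64 + 48 + 16 + 8 + 1 + 3 + 2
= 142.

142


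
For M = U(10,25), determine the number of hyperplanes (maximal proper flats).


Hyperplanes of U(10,25) are flats of rank 9.
In a uniform matroid, these are exactly the (9)-element subsets.
Count = C(25,9) = 25! / (9! * 16!) = 2042975.

2042975


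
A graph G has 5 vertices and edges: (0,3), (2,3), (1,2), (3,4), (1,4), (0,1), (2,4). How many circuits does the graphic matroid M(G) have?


A circuit in a graphic matroid = edge set of a simple cycle.
G has 5 vertices and 7 edges.
Enumerating all minimal edge subsets forming cycles...
Total circuits found: 7.

7


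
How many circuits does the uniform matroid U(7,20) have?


In U(7,20), circuits are the (8)-element subsets.
Any set of 8 elements is dependent, and removing any one element gives
an independent set of size 7, so it is a minimal dependent set.
Number of circuits = C(20,8) = 20! / (8! * 12!) = 125970.

125970


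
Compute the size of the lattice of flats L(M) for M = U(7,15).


Flats of U(7,15): every subset of size < 7 is a flat, plus E itself.
Count = C(15,0) + C(15,1) + C(15,2) + C(15,3) + C(15,4) + C(15,5) + C(15,6) + 1
     = 1 + 15 + 105 + 455 + 1365 + 3003 + 5005 + 1
     = 9950.

9950


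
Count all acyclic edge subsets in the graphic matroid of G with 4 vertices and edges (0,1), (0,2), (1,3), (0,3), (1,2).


An independent set in a graphic matroid is an acyclic edge subset.
G has 4 vertices and 5 edges.
Enumerate all 2^5 = 32 subsets, checking for acyclicity.
Total independent sets = 24.

24


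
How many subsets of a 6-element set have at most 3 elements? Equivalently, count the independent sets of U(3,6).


Independent sets of U(3,6) are all subsets of size <= 3.
Count = (6 choose 0) + (6 choose 1) + (6 choose 2) + (6 choose 3)
     = 1 + 6 + 15 + 20
     = 42.

42


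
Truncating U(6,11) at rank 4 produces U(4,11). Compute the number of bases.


Truncating U(6,11) to rank 4 gives U(4,11).
Bases of U(4,11) are all 4-element subsets of 11 elements.
Number of bases = C(11,4) = (11 * 10 * 9 * 8) / (1 * 2 * 3 * 4) = 330.

330


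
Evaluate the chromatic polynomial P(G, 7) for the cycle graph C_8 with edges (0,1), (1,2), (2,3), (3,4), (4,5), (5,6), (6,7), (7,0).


P(C_8, k) = (k-1)^8 + (-1)^8*(k-1).
P(7) = (6)^8 + 6
= 1679616 + 6 = 1679622.

1679622


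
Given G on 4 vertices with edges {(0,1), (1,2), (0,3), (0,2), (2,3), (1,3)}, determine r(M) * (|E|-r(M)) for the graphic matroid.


r(M) = |V| - c = 4 - 1 = 3.
nullity = |E| - r(M) = 6 - 3 = 3.
Product = 3 * 3 = 9.

9


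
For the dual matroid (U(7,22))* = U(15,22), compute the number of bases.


The dual of U(r,n) is U(n-r, n) = U(15,22).
Bases of U(15,22) are all (15)-element subsets.
|B(M*)| = (22 choose 15) = 170544.

170544


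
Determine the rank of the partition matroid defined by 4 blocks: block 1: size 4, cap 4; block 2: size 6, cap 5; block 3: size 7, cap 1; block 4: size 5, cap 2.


Rank of a partition matroid = sum of min(|Si|, ci) for each block.
= min(4,4) + min(6,5) + min(7,1) + min(5,2)
= 4 + 5 + 1 + 2
= 12.

12


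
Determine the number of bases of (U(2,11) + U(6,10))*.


(M1+M2)* = M1* + M2*.
M1* = U(9,11), bases: C(11,9) = 55.
M2* = U(4,10), bases: C(10,4) = 210.
|B(M*)| = 55 * 210 = 11550.

11550


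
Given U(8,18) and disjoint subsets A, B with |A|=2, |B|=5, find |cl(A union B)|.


|A union B| = 2 + 5 = 7 (disjoint).
In U(8,18), cl(S) = S if |S| < 8, else cl(S) = E.
Since 7 < 8, cl(A union B) = A union B.
|cl(A union B)| = 7.

7


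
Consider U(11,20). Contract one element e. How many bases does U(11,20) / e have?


Contracting e from U(11,20) gives U(10,19).
Bases of U(10,19) = C(19,10) = 19! / (10! * 9!) = 92378.

92378


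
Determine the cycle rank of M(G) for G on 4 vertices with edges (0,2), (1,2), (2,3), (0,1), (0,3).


Cycle rank (nullity) = |E| - r(M) = |E| - (|V| - c).
|E| = 5, |V| = 4, c = 1.
Nullity = 5 - (4 - 1) = 5 - 3 = 2.

2


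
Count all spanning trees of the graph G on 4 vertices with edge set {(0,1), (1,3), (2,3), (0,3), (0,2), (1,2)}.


By Kirchhoff's matrix tree theorem, the number of spanning trees equals
the determinant of any cofactor of the Laplacian matrix L.
G has 4 vertices and 6 edges.
Computing the (3 x 3) cofactor determinant gives 16.

16


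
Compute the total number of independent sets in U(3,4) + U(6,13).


For a direct sum, |I(M1+M2)| = |I(M1)| * |I(M2)|.
|I(U(3,4))| = sum C(4,k) for k=0..3 = 15.
|I(U(6,13))| = sum C(13,k) for k=0..6 = 4096.
Total = 15 * 4096 = 61440.

61440


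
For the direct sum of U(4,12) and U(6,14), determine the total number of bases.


Bases of a direct sum M1 + M2: |B| = |B(M1)| * |B(M2)|.
|B(U(4,12))| = C(12,4) = 495.
|B(U(6,14))| = C(14,6) = 3003.
Total bases = 495 * 3003 = 1486485.

1486485


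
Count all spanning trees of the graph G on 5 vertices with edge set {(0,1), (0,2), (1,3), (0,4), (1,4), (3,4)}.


By Kirchhoff's matrix tree theorem, the number of spanning trees equals
the determinant of any cofactor of the Laplacian matrix L.
G has 5 vertices and 6 edges.
Computing the (4 x 4) cofactor determinant gives 8.

8


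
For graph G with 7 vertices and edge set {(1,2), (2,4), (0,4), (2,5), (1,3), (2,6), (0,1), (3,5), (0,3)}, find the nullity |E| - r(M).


Cycle rank (nullity) = |E| - r(M) = |E| - (|V| - c).
|E| = 9, |V| = 7, c = 1.
Nullity = 9 - (7 - 1) = 9 - 6 = 3.

3


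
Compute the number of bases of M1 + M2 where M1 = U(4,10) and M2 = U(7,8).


Bases of a direct sum M1 + M2: |B| = |B(M1)| * |B(M2)|.
|B(U(4,10))| = C(10,4) = 210.
|B(U(7,8))| = C(8,7) = 8.
Total bases = 210 * 8 = 1680.

1680


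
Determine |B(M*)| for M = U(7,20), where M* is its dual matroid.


The dual of U(r,n) is U(n-r, n) = U(13,20).
Bases of U(13,20) are all (13)-element subsets.
|B(M*)| = C(20,13) = 20! / (13! * 7!) = 77520.

77520


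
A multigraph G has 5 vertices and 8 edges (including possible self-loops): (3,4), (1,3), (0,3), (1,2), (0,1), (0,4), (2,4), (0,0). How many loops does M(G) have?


In a graphic matroid, a loop is a self-loop edge (u,u) with rank 0.
Examining all 8 edges for self-loops...
Self-loops found: (0,0)
Number of loops = 1.

1


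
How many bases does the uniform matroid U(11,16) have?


Bases of U(11,16) are all 11-element subsets of the 16-element ground set.
Number of bases = C(16,11).
C(16,11) = 4368.

4368


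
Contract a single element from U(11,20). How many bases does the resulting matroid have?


Contracting e from U(11,20) gives U(10,19).
Bases of U(10,19) = C(19,10) = 92378.

92378


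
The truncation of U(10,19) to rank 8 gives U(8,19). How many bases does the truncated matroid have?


Truncating U(10,19) to rank 8 gives U(8,19).
Bases of U(8,19) are all 8-element subsets of 19 elements.
Number of bases = C(19,8) = 19! / (8! * 11!) = 75582.

75582


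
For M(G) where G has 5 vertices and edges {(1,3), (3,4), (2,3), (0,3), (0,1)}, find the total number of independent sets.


An independent set in a graphic matroid is an acyclic edge subset.
G has 5 vertices and 5 edges.
Enumerate all 2^5 = 32 subsets, checking for acyclicity.
Total independent sets = 28.

28


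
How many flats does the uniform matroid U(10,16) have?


Flats of U(10,16): every subset of size < 10 is a flat, plus E itself.
Count = (16 choose 0) + (16 choose 1) + (16 choose 2) + (16 choose 3) + (16 choose 4) + (16 choose 5) + (16 choose 6) + (16 choose 7) + (16 choose 8) + (16 choose 9) + 1
     = 1 + 16 + 120 + 560 + 1820 + 4368 + 8008 + 11440 + 12870 + 11440 + 1
     = 50644.

50644
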